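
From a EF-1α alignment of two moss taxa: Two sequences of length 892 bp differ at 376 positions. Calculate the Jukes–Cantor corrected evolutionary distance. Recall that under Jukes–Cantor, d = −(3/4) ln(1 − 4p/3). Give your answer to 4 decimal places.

p = 376/892 ≈ 0.421525.
d = −(3/4) ln(1 − 4p/3) = −0.75 ln(1 − 0.562033) = −0.75 ln(0.437967)
  = −0.75 × (-0.825612) = 0.619209 substitutions/site.

0.6192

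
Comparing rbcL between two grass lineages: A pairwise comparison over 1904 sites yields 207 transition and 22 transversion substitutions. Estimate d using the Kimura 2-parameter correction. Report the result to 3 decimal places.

P = 207/1904 ≈ 0.108718 and Q = 22/1904 ≈ 0.011555.
Under the Kimura two-parameter model, d = −½ ln(1 − 2P − Q) − ¼ ln(1 − 2Q).
1 − 2P − Q = 0.771009, giving −½ ln(0.771009) = 0.130028.
1 − 2Q = 0.97689, giving −¼ ln(0.97689) = 0.005845.
d = 0.130028 + 0.005845 = 0.135873.

0.136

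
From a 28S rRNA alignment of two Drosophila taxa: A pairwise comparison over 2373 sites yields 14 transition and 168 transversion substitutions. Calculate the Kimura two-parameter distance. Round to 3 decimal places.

P = 14/2373 ≈ 0.0059 and Q = 168/2373 ≈ 0.070796.
Under the Kimura two-parameter model, d = −½ ln(1 − 2P − Q) − ¼ ln(1 − 2Q).
1 − 2P − Q = 0.917404, giving −½ ln(0.917404) = 0.043104.
1 − 2Q = 0.858408, giving −¼ ln(0.858408) = 0.038169.
d = 0.043104 + 0.038169 = 0.081273.

0.081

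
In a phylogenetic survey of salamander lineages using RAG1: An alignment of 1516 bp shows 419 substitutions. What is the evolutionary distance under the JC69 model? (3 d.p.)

0.345

p = 419/1516 ≈ 0.276385.
d = −(3/4) ln(1 − 4p/3) = −0.75 ln(1 − 0.368513) = −0.75 ln(0.631487)
  = −0.75 × (-0.459678) = 0.344759 substitutions/site.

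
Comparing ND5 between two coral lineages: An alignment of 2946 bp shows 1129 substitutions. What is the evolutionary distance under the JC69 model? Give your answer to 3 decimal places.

p = 1129/2946 ≈ 0.383232.
d = −(3/4) ln(1 − 4p/3) = −0.75 ln(1 − 0.510976) = −0.75 ln(0.489024)
  = −0.75 × (-0.715344) = 0.536508 substitutions/site.

0.537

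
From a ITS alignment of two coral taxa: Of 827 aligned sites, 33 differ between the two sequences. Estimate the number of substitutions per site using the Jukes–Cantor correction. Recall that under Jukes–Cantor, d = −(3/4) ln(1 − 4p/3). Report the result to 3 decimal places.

0.041

p = 33/827 ≈ 0.039903.
d = −(3/4) ln(1 − 4p/3) = −0.75 ln(1 − 0.053204) = −0.75 ln(0.946796)
  = −0.75 × (-0.054672) = 0.041004 substitutions/site.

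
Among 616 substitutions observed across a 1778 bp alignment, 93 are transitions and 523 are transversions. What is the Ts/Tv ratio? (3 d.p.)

0.178

R = 93/523 = 0.177820… ≈ 0.178 (to 3 d.p.).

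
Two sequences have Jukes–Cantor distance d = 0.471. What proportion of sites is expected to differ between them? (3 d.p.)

0.350

p = (3/4)(1 − e^(−4d/3)) = 0.75 × (1 − e^(-0.628)) = 0.75 × (1 − 0.533658) = 0.349757.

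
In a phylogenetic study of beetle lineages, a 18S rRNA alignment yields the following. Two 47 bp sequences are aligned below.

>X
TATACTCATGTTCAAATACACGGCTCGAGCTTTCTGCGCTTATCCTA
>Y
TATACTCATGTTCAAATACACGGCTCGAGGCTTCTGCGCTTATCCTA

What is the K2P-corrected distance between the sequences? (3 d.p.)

0.044

Of 47 sites, 1 differences are transitions and 1 are transversions, so P = 1/47 ≈ 0.021277 and Q = 1/47 ≈ 0.021277.
Under the Kimura two-parameter model, d = −½ ln(1 − 2P − Q) − ¼ ln(1 − 2Q).
1 − 2P − Q = 0.936169, giving −½ ln(0.936169) = 0.032980.
1 − 2Q = 0.957446, giving −¼ ln(0.957446) = 0.010871.
d = 0.032980 + 0.010871 = 0.043851.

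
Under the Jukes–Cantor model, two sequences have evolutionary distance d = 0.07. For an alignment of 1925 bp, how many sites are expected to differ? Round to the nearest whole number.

129

Invert JC69: p = (3/4)(1 − e^(−4d/3)) = 0.75 × (1 − e^(-0.093333)) = 0.75 × (1 − 0.910890) = 0.066833.
Expected differing sites = pL ≈ 0.066833 × 1925 = 128.653525 ≈ 129.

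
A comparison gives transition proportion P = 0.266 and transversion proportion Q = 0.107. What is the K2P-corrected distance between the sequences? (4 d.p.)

Under the Kimura two-parameter model, d = −½ ln(1 − 2P − Q) − ¼ ln(1 − 2Q).
1 − 2P − Q = 0.361, giving −½ ln(0.361) = 0.509439.
1 − 2Q = 0.786, giving −¼ ln(0.786) = 0.060200.
d = 0.509439 + 0.060200 = 0.569639.

0.5696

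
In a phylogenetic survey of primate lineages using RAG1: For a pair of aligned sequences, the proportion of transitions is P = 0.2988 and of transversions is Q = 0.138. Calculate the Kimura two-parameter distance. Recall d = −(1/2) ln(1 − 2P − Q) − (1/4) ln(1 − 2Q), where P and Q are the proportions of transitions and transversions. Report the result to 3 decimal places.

0.746

Under the Kimura two-parameter model, d = −½ ln(1 − 2P − Q) − ¼ ln(1 − 2Q).
1 − 2P − Q = 0.2644, giving −½ ln(0.2644) = 0.665146.
1 − 2Q = 0.724, giving −¼ ln(0.724) = 0.080741.
d = 0.665146 + 0.080741 = 0.745887.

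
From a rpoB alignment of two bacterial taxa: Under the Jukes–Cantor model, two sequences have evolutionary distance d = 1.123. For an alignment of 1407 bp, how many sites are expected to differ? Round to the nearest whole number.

819

Invert JC69: p = (3/4)(1 − e^(−4d/3)) = 0.75 × (1 − e^(-1.497333)) = 0.75 × (1 − 0.223726) = 0.582206.
Expected differing sites = pL ≈ 0.582206 × 1407 = 819.163842 ≈ 819.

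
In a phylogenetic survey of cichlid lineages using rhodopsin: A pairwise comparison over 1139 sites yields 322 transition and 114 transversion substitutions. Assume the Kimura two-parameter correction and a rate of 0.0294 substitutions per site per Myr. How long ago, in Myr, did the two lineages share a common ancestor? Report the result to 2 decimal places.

10.26

P = 322/1139 ≈ 0.282704 and Q = 114/1139 ≈ 0.100088.
Under the Kimura two-parameter model, d = −½ ln(1 − 2P − Q) − ¼ ln(1 − 2Q).
1 − 2P − Q = 0.334504, giving −½ ln(0.334504) = 0.547553.
1 − 2Q = 0.799824, giving −¼ ln(0.799824) = 0.055841.
d = 0.547553 + 0.055841 = 0.603394.
Under a molecular clock d = 2μt, so t = d/(2μ) = 0.603394 / (2 × 0.0294) = 10.26 Myr.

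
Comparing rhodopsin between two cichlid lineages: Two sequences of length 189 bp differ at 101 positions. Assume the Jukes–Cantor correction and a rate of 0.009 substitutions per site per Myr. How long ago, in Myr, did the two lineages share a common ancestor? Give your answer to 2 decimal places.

51.94

p = 101/189 ≈ 0.534392.
d = −(3/4) ln(1 − 4p/3) = −0.75 ln(1 − 0.712523) = −0.75 ln(0.287477)
  = −0.75 × (-1.246612) = 0.934959 substitutions/site.
Under a molecular clock d = 2μt, so t = d/(2μ) = 0.934959 / (2 × 0.009) = 51.94 Myr.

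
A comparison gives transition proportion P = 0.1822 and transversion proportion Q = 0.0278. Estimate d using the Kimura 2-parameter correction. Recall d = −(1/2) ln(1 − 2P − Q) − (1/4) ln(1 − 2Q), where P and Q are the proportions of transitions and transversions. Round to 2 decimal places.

0.26

Under the Kimura two-parameter model, d = −½ ln(1 − 2P − Q) − ¼ ln(1 − 2Q).
1 − 2P − Q = 0.6078, giving −½ ln(0.6078) = 0.248955.
1 − 2Q = 0.9444, giving −¼ ln(0.9444) = 0.014301.
d = 0.248955 + 0.014301 = 0.263256.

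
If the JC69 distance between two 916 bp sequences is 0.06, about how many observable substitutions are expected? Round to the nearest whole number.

53

Invert JC69: p = (3/4)(1 − e^(−4d/3)) = 0.75 × (1 − e^(-0.08)) = 0.75 × (1 − 0.923116) = 0.057663.
Expected differing sites = pL ≈ 0.057663 × 916 = 52.819308 ≈ 53.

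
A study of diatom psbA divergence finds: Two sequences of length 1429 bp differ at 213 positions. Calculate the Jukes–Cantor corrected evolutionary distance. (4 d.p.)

p = 213/1429 ≈ 0.149055.
d = −(3/4) ln(1 − 4p/3) = −0.75 ln(1 − 0.19874) = −0.75 ln(0.80126)
  = −0.75 × (-0.221570) = 0.166178 substitutions/site.

0.1662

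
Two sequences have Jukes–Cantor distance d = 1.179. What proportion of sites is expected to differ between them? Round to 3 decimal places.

p = (3/4)(1 − e^(−4d/3)) = 0.75 × (1 − e^(-1.572)) = 0.75 × (1 − 0.207630) = 0.594278.

0.594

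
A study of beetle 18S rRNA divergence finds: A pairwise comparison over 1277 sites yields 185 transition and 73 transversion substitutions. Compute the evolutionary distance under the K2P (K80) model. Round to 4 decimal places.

0.2434

P = 185/1277 ≈ 0.144871 and Q = 73/1277 ≈ 0.057165.
Under the Kimura two-parameter model, d = −½ ln(1 − 2P − Q) − ¼ ln(1 − 2Q).
1 − 2P − Q = 0.653093, giving −½ ln(0.653093) = 0.213018.
1 − 2Q = 0.88567, giving −¼ ln(0.88567) = 0.030353.
d = 0.213018 + 0.030353 = 0.243371.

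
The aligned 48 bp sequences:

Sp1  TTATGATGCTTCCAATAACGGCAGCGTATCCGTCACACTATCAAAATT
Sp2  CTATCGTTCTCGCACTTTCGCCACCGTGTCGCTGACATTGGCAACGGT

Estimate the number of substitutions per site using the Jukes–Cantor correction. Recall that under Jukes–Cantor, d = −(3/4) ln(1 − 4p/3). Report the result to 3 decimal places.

0.657

The sequences differ at 21 of 48 sites, so p = 21/48 = 0.4375.
d = −(3/4) ln(1 − 4p/3) = −0.75 ln(1 − 0.583333) = −0.75 ln(0.416667)
  = −0.75 × (-0.875468) = 0.656601 substitutions/site.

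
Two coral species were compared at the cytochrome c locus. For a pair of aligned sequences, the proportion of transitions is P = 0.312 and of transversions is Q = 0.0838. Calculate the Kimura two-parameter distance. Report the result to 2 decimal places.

0.66

Under the Kimura two-parameter model, d = −½ ln(1 − 2P − Q) − ¼ ln(1 − 2Q).
1 − 2P − Q = 0.2922, giving −½ ln(0.2922) = 0.615158.
1 − 2Q = 0.8324, giving −¼ ln(0.8324) = 0.045861.
d = 0.615158 + 0.045861 = 0.661019.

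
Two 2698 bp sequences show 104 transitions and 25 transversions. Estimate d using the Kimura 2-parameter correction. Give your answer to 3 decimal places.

P = 104/2698 ≈ 0.038547 and Q = 25/2698 ≈ 0.009266.
Under the Kimura two-parameter model, d = −½ ln(1 − 2P − Q) − ¼ ln(1 − 2Q).
1 − 2P − Q = 0.91364, giving −½ ln(0.91364) = 0.045159.
1 − 2Q = 0.981468, giving −¼ ln(0.981468) = 0.004676.
d = 0.045159 + 0.004676 = 0.049835.

0.050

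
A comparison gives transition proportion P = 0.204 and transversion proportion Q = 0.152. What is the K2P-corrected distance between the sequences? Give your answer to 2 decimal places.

0.50

Under the Kimura two-parameter model, d = −½ ln(1 − 2P − Q) − ¼ ln(1 − 2Q).
1 − 2P − Q = 0.44, giving −½ ln(0.44) = 0.410490.
1 − 2Q = 0.696, giving −¼ ln(0.696) = 0.090601.
d = 0.410490 + 0.090601 = 0.501091.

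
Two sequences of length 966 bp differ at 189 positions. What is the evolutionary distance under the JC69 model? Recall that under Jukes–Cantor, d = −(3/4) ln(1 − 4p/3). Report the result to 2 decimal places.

0.23

p = 189/966 ≈ 0.195652.
d = −(3/4) ln(1 − 4p/3) = −0.75 ln(1 − 0.260869) = −0.75 ln(0.739131)
  = −0.75 × (-0.302280) = 0.226710 substitutions/site.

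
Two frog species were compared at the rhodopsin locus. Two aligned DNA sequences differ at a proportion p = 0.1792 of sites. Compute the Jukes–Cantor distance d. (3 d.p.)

0.205

d = −(3/4) ln(1 − 4p/3) = −0.75 ln(1 − 0.238933) = −0.75 ln(0.761067)
  = −0.75 × (-0.273034) = 0.204776 substitutions/site.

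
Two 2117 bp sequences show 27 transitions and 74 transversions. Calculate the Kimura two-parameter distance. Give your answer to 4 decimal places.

0.0493

P = 27/2117 ≈ 0.012754 and Q = 74/2117 ≈ 0.034955.
Under the Kimura two-parameter model, d = −½ ln(1 − 2P − Q) − ¼ ln(1 − 2Q).
1 − 2P − Q = 0.939537, giving −½ ln(0.939537) = 0.031184.
1 − 2Q = 0.93009, giving −¼ ln(0.93009) = 0.018118.
d = 0.031184 + 0.018118 = 0.049302.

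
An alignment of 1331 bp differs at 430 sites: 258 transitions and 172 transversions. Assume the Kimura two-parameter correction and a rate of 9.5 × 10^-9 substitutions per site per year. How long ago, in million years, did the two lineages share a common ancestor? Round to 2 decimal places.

P = 258/1331 ≈ 0.193839 and Q = 172/1331 ≈ 0.129226.
Under the Kimura two-parameter model, d = −½ ln(1 − 2P − Q) − ¼ ln(1 − 2Q).
1 − 2P − Q = 0.483096, giving −½ ln(0.483096) = 0.363770.
1 − 2Q = 0.741548, giving −¼ ln(0.741548) = 0.074754.
d = 0.363770 + 0.074754 = 0.438524.
Under a molecular clock d = 2μt, so t = d/(2μ) = 0.438524 / (2 × 9.5 × 10^-9) = 23.08 million years.

23.08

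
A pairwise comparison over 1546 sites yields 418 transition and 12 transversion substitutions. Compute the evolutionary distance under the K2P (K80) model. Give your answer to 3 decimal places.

0.402

P = 418/1546 ≈ 0.270375 and Q = 12/1546 ≈ 0.007762.
Under the Kimura two-parameter model, d = −½ ln(1 − 2P − Q) − ¼ ln(1 − 2Q).
1 − 2P − Q = 0.451488, giving −½ ln(0.451488) = 0.397603.
1 − 2Q = 0.984476, giving −¼ ln(0.984476) = 0.003911.
d = 0.397603 + 0.003911 = 0.401514.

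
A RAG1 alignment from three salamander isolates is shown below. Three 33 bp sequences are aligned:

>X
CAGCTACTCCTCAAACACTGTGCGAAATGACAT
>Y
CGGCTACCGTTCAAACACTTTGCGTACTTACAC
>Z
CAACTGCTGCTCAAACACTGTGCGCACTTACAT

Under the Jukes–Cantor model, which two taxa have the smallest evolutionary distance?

X–Y: 9/33 differ, p = 0.273, d = 0.339.
X–Z: 6/33 differ, p = 0.182, d = 0.208.
Y–Z: 8/33 differ, p = 0.242, d = 0.293.
The smallest distance is between X and Z.

X and Z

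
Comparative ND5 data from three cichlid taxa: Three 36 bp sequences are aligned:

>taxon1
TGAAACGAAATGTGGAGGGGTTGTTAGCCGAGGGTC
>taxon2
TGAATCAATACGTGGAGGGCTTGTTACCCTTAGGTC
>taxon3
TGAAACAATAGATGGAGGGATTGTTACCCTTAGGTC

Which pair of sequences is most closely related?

taxon1–taxon2: 9/36 differ, p = 0.250, d = 0.304.
taxon1–taxon3: 9/36 differ, p = 0.250, d = 0.304.
taxon2–taxon3: 4/36 differ, p = 0.111, d = 0.120.
The smallest distance is between taxon2 and taxon3.

taxon2 and taxon3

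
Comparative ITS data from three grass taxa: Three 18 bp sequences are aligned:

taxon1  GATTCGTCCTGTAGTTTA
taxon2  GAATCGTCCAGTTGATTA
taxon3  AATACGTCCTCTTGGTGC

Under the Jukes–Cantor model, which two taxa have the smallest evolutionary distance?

taxon1 and taxon2

taxon1–taxon2: 4/18 differ, p = 0.222, d = 0.264.
taxon1–taxon3: 7/18 differ, p = 0.389, d = 0.548.
taxon2–taxon3: 8/18 differ, p = 0.444, d = 0.673.
The smallest distance is between taxon1 and taxon2.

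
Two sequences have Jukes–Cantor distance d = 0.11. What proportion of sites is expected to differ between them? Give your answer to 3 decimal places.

0.102

p = (3/4)(1 − e^(−4d/3)) = 0.75 × (1 − e^(-0.146667)) = 0.75 × (1 − 0.863582) = 0.102314.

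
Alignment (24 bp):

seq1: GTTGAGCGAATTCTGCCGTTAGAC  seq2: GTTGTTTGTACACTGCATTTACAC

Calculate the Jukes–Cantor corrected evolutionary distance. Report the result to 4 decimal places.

The sequences differ at 9 of 24 sites (5, 6, 7, 9, 11, 12, 17, 18, 22), so p = 9/24 = 0.375.
d = −(3/4) ln(1 − 4p/3) = −0.75 ln(1 − 0.5) = −0.75 ln(0.5)
  = −0.75 × (-0.693147) = 0.519860 substitutions/site.

0.5199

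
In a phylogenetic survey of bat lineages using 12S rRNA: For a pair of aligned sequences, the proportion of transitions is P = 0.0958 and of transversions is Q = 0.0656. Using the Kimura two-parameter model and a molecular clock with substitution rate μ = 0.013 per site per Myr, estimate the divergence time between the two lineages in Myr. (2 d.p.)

Under the Kimura two-parameter model, d = −½ ln(1 − 2P − Q) − ¼ ln(1 − 2Q).
1 − 2P − Q = 0.7428, giving −½ ln(0.7428) = 0.148664.
1 − 2Q = 0.8688, giving −¼ ln(0.8688) = 0.035161.
d = 0.148664 + 0.035161 = 0.183825.
Under a molecular clock d = 2μt, so t = d/(2μ) = 0.183825 / (2 × 0.013) = 7.07 Myr.

7.07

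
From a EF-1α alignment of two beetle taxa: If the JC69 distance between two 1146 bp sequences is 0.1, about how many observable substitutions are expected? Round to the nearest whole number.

107

Invert JC69: p = (3/4)(1 − e^(−4d/3)) = 0.75 × (1 − e^(-0.133333)) = 0.75 × (1 − 0.875174) = 0.093620.
Expected differing sites = pL ≈ 0.093620 × 1146 = 107.28852 ≈ 107.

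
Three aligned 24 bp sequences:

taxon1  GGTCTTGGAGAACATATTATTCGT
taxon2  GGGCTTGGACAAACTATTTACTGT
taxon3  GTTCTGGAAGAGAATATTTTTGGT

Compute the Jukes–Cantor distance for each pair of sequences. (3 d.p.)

d(taxon1,taxon2) = 0.441, d(taxon1,taxon3) = 0.369, d(taxon2,taxon3) = 0.608

taxon1–taxon2: 8/24 sites differ → p ≈ 0.333333, d = −0.75 ln(1 − 0.444444) = 0.440839 ≈ 0.441.
taxon1–taxon3: 7/24 sites differ → p ≈ 0.291667, d = −0.75 ln(1 − 0.388889) = 0.369358 ≈ 0.369.
taxon2–taxon3: 10/24 sites differ → p ≈ 0.416667, d = −0.75 ln(1 − 0.555556) = 0.608198 ≈ 0.608.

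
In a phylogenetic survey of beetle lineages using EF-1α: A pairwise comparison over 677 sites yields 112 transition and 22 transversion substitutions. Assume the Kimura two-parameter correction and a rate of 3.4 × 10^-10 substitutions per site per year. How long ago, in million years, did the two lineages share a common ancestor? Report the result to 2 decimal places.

P = 112/677 ≈ 0.165436 and Q = 22/677 ≈ 0.032496.
Under the Kimura two-parameter model, d = −½ ln(1 − 2P − Q) − ¼ ln(1 − 2Q).
1 − 2P − Q = 0.636632, giving −½ ln(0.636632) = 0.225782.
1 − 2Q = 0.935008, giving −¼ ln(0.935008) = 0.016800.
d = 0.225782 + 0.016800 = 0.242582.
Under a molecular clock d = 2μt, so t = d/(2μ) = 0.242582 / (2 × 3.4 × 10^-10) = 356.74 million years.

356.74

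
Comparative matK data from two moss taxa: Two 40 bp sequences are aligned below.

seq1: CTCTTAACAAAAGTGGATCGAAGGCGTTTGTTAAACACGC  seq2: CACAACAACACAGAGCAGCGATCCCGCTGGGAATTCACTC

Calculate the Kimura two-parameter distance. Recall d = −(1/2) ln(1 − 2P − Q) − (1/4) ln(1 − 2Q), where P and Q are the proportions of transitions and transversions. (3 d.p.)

1.121

Of 40 sites, 1 differences are transitions and 19 are transversions, so P = 1/40 = 0.025 and Q = 19/40 = 0.475.
Under the Kimura two-parameter model, d = −½ ln(1 − 2P − Q) − ¼ ln(1 − 2Q).
1 − 2P − Q = 0.475, giving −½ ln(0.475) = 0.372220.
1 − 2Q = 0.05, giving −¼ ln(0.05) = 0.748933.
d = 0.372220 + 0.748933 = 1.121153.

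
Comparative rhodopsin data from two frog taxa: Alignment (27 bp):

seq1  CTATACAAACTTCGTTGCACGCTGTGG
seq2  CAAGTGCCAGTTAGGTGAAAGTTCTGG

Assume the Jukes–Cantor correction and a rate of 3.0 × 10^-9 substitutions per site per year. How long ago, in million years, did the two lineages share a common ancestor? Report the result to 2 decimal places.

The sequences differ at 13 of 27 sites, so p = 13/27 ≈ 0.481481.
d = −(3/4) ln(1 − 4p/3) = −0.75 ln(1 − 0.641975) = −0.75 ln(0.358025)
  = −0.75 × (-1.027152) = 0.770364 substitutions/site.
Under a molecular clock d = 2μt, so t = d/(2μ) = 0.770364 / (2 × 3.0 × 10^-9) = 128.39 million years.

128.39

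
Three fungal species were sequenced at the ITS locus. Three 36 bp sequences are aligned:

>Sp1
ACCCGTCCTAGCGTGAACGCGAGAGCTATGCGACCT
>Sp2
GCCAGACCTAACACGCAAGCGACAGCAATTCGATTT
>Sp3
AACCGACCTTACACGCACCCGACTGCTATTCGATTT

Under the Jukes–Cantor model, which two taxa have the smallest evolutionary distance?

Sp1–Sp2: 13/36 differ, p = 0.361, d = 0.493.
Sp1–Sp3: 13/36 differ, p = 0.361, d = 0.493.
Sp2–Sp3: 8/36 differ, p = 0.222, d = 0.264.
The smallest distance is between Sp2 and Sp3.

Sp2 and Sp3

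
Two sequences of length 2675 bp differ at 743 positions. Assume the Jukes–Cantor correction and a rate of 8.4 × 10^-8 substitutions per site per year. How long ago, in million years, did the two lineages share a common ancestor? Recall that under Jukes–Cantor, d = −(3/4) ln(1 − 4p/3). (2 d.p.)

p = 743/2675 ≈ 0.277757.
d = −(3/4) ln(1 − 4p/3) = −0.75 ln(1 − 0.370343) = −0.75 ln(0.629657)
  = −0.75 × (-0.462580) = 0.346935 substitutions/site.
Under a molecular clock d = 2μt, so t = d/(2μ) = 0.346935 / (2 × 8.4 × 10^-8) = 2.07 million years.

2.07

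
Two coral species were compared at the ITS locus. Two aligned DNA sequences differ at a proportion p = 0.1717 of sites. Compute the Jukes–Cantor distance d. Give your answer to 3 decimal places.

0.195

d = −(3/4) ln(1 − 4p/3) = −0.75 ln(1 − 0.228933) = −0.75 ln(0.771067)
  = −0.75 × (-0.259980) = 0.194985 substitutions/site.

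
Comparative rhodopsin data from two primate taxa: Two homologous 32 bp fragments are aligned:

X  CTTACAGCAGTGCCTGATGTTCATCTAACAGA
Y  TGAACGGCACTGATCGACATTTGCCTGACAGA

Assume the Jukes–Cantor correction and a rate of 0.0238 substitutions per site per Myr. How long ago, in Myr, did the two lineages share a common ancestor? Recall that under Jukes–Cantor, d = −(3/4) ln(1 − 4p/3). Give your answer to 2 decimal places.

13.79

The sequences differ at 14 of 32 sites, so p = 14/32 = 0.4375.
d = −(3/4) ln(1 − 4p/3) = −0.75 ln(1 − 0.583333) = −0.75 ln(0.416667)
  = −0.75 × (-0.875468) = 0.656601 substitutions/site.
Under a molecular clock d = 2μt, so t = d/(2μ) = 0.656601 / (2 × 0.0238) = 13.79 Myr.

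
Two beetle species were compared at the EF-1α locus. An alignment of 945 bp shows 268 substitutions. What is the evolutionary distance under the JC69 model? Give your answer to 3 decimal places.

0.356

p = 268/945 ≈ 0.283598.
d = −(3/4) ln(1 − 4p/3) = −0.75 ln(1 − 0.378131) = −0.75 ln(0.621869)
  = −0.75 × (-0.475026) = 0.356270 substitutions/site.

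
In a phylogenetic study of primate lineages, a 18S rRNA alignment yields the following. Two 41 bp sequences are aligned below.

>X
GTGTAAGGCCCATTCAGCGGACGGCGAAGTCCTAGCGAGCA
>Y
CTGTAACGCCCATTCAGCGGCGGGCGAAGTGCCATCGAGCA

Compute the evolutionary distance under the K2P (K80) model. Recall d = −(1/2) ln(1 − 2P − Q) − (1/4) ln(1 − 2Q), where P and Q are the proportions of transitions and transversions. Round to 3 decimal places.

0.195

Of 41 sites, 1 differences are transitions and 6 are transversions, so P = 1/41 ≈ 0.02439 and Q = 6/41 ≈ 0.146341.
Under the Kimura two-parameter model, d = −½ ln(1 − 2P − Q) − ¼ ln(1 − 2Q).
1 − 2P − Q = 0.804879, giving −½ ln(0.804879) = 0.108532.
1 − 2Q = 0.707318, giving −¼ ln(0.707318) = 0.086569.
d = 0.108532 + 0.086569 = 0.195101.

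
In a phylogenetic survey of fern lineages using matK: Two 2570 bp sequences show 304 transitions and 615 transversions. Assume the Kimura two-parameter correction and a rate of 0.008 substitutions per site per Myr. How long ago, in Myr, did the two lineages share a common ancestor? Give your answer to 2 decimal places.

30.36

P = 304/2570 ≈ 0.118288 and Q = 615/2570 ≈ 0.2393.
Under the Kimura two-parameter model, d = −½ ln(1 − 2P − Q) − ¼ ln(1 − 2Q).
1 − 2P − Q = 0.524124, giving −½ ln(0.524124) = 0.323013.
1 − 2Q = 0.5214, giving −¼ ln(0.5214) = 0.162809.
d = 0.323013 + 0.162809 = 0.485822.
Under a molecular clock d = 2μt, so t = d/(2μ) = 0.485822 / (2 × 0.008) = 30.36 Myr.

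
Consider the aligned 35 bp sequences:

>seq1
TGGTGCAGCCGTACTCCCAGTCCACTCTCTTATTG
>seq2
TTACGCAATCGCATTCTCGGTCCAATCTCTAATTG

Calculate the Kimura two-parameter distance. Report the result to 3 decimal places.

0.438

Of 35 sites, 8 differences are transitions and 3 are transversions, so P = 8/35 ≈ 0.228571 and Q = 3/35 ≈ 0.085714.
Under the Kimura two-parameter model, d = −½ ln(1 − 2P − Q) − ¼ ln(1 − 2Q).
1 − 2P − Q = 0.457144, giving −½ ln(0.457144) = 0.391378.
1 − 2Q = 0.828572, giving −¼ ln(0.828572) = 0.047013.
d = 0.391378 + 0.047013 = 0.438391.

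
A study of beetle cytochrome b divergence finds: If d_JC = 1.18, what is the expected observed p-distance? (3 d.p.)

0.594

p = (3/4)(1 − e^(−4d/3)) = 0.75 × (1 − e^(-1.573333)) = 0.75 × (1 − 0.207353) = 0.594485.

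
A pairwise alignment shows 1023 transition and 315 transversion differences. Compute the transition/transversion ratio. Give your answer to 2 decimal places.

R = 1023/315 = 3.247619… ≈ 3.25 (to 2 d.p.).

3.25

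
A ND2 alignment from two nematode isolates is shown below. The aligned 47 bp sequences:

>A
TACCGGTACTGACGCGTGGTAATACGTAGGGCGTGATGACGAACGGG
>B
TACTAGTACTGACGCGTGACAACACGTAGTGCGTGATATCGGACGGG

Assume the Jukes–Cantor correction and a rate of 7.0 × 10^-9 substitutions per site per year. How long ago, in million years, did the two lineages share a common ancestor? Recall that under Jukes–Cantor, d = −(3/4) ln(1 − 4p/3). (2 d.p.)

15.79

The sequences differ at 9 of 47 sites (4, 5, 19, 20, 23, 30, 38, 39, 42), so p = 9/47 ≈ 0.191489.
d = −(3/4) ln(1 − 4p/3) = −0.75 ln(1 − 0.255319) = −0.75 ln(0.744681)
  = −0.75 × (-0.294799) = 0.221099 substitutions/site.
Under a molecular clock d = 2μt, so t = d/(2μ) = 0.221099 / (2 × 7.0 × 10^-9) = 15.79 million years.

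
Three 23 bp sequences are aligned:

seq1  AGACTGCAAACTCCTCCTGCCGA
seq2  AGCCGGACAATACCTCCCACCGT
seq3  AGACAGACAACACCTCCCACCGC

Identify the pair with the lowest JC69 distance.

seq2 and seq3

seq1–seq2: 9/23 differ, p = 0.391, d = 0.553.
seq1–seq3: 7/23 differ, p = 0.304, d = 0.390.
seq2–seq3: 4/23 differ, p = 0.174, d = 0.198.
The smallest distance is between seq2 and seq3.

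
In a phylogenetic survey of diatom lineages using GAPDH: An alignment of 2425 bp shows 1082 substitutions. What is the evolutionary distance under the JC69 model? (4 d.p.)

p = 1082/2425 ≈ 0.446186.
d = −(3/4) ln(1 − 4p/3) = −0.75 ln(1 − 0.594915) = −0.75 ln(0.405085)
  = −0.75 × (-0.903658) = 0.677744 substitutions/site.

0.6777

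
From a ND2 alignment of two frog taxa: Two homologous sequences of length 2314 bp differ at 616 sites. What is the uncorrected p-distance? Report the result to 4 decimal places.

0.2662

p = 616/2314 = 0.266205… ≈ 0.2662 (to 4 d.p.).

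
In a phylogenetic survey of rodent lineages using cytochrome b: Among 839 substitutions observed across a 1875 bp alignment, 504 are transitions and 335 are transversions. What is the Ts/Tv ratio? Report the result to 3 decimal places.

1.504

R = 504/335 = 1.504477… ≈ 1.504 (to 3 d.p.).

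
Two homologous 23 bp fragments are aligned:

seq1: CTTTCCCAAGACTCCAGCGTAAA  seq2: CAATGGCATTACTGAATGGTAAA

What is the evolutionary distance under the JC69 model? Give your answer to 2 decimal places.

0.65

The sequences differ at 10 of 23 sites (2, 3, 5, 6, 9, 10, 14, 15, 17, 18), so p = 10/23 ≈ 0.434783.
d = −(3/4) ln(1 − 4p/3) = −0.75 ln(1 − 0.579711) = −0.75 ln(0.420289)
  = −0.75 × (-0.866813) = 0.650110 substitutions/site.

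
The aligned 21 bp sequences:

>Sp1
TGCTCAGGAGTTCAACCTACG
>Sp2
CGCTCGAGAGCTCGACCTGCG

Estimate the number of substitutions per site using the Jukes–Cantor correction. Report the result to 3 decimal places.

0.360

The sequences differ at 6 of 21 sites (1, 6, 7, 11, 14, 19), so p = 6/21 ≈ 0.285714.
d = −(3/4) ln(1 − 4p/3) = −0.75 ln(1 − 0.380952) = −0.75 ln(0.619048)
  = −0.75 × (-0.479572) = 0.359679 substitutions/site.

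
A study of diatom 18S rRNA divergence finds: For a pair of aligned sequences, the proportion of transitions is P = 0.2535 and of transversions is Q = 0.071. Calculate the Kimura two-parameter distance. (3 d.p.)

Under the Kimura two-parameter model, d = −½ ln(1 − 2P − Q) − ¼ ln(1 − 2Q).
1 − 2P − Q = 0.422, giving −½ ln(0.422) = 0.431375.
1 − 2Q = 0.858, giving −¼ ln(0.858) = 0.038288.
d = 0.431375 + 0.038288 = 0.469663.

0.470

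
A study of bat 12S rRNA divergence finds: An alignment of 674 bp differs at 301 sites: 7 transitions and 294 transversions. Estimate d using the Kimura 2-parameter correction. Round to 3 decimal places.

P = 7/674 ≈ 0.010386 and Q = 294/674 ≈ 0.436202.
Under the Kimura two-parameter model, d = −½ ln(1 − 2P − Q) − ¼ ln(1 − 2Q).
1 − 2P − Q = 0.543026, giving −½ ln(0.543026) = 0.305299.
1 − 2Q = 0.127596, giving −¼ ln(0.127596) = 0.514722.
d = 0.305299 + 0.514722 = 0.820021.

0.820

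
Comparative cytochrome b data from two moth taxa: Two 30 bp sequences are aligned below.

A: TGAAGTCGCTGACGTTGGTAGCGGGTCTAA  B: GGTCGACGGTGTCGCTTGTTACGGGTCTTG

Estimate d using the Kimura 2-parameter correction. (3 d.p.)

0.576

Of 30 sites, 3 differences are transitions and 9 are transversions, so P = 3/30 = 0.1 and Q = 9/30 = 0.3.
Under the Kimura two-parameter model, d = −½ ln(1 − 2P − Q) − ¼ ln(1 − 2Q).
1 − 2P − Q = 0.5, giving −½ ln(0.5) = 0.346574.
1 − 2Q = 0.4, giving −¼ ln(0.4) = 0.229073.
d = 0.346574 + 0.229073 = 0.575647.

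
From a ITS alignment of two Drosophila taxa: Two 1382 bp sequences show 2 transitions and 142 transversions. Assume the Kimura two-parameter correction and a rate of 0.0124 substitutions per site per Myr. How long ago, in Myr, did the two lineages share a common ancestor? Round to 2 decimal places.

4.57

P = 2/1382 ≈ 0.001447 and Q = 142/1382 ≈ 0.10275.
Under the Kimura two-parameter model, d = −½ ln(1 − 2P − Q) − ¼ ln(1 − 2Q).
1 − 2P − Q = 0.894356, giving −½ ln(0.894356) = 0.055826.
1 − 2Q = 0.7945, giving −¼ ln(0.7945) = 0.057511.
d = 0.055826 + 0.057511 = 0.113337.
Under a molecular clock d = 2μt, so t = d/(2μ) = 0.113337 / (2 × 0.0124) = 4.57 Myr.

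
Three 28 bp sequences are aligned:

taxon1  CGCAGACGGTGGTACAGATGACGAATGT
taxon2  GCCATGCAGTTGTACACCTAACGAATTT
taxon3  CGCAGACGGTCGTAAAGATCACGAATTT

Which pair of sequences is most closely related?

taxon1–taxon2: 10/28 differ, p = 0.357, d = 0.485.
taxon1–taxon3: 4/28 differ, p = 0.143, d = 0.158.
taxon2–taxon3: 10/28 differ, p = 0.357, d = 0.485.
The smallest distance is between taxon1 and taxon3.

taxon1 and taxon3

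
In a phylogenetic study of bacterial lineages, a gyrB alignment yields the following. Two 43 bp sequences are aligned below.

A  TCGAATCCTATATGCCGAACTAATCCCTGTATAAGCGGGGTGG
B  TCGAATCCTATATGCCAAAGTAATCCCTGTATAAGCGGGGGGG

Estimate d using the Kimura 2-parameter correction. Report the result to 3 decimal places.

Of 43 sites, 1 differences are transitions and 2 are transversions, so P = 1/43 ≈ 0.023256 and Q = 2/43 ≈ 0.046512.
Under the Kimura two-parameter model, d = −½ ln(1 − 2P − Q) − ¼ ln(1 − 2Q).
1 − 2P − Q = 0.906976, giving −½ ln(0.906976) = 0.048820.
1 − 2Q = 0.906976, giving −¼ ln(0.906976) = 0.024410.
d = 0.048820 + 0.024410 = 0.073230.

0.073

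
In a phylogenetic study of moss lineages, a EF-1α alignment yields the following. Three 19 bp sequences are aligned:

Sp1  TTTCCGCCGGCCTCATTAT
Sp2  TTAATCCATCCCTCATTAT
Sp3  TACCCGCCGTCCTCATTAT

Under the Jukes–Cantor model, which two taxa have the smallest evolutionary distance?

Sp1 and Sp3

Sp1–Sp2: 7/19 differ, p = 0.368, d = 0.507.
Sp1–Sp3: 3/19 differ, p = 0.158, d = 0.177.
Sp2–Sp3: 8/19 differ, p = 0.421, d = 0.618.
The smallest distance is between Sp1 and Sp3.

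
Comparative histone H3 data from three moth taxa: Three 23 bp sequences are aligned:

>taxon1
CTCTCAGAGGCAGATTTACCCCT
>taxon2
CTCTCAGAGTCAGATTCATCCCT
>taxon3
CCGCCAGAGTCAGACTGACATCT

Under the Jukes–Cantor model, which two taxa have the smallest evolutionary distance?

taxon1 and taxon2

taxon1–taxon2: 3/23 differ, p = 0.130, d = 0.143.
taxon1–taxon3: 8/23 differ, p = 0.348, d = 0.467.
taxon2–taxon3: 8/23 differ, p = 0.348, d = 0.467.
The smallest distance is between taxon1 and taxon2.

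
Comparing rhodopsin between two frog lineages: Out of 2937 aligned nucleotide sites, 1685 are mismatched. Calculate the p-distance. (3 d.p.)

p = 1685/2937 = 0.573714… ≈ 0.574 (to 3 d.p.).

0.574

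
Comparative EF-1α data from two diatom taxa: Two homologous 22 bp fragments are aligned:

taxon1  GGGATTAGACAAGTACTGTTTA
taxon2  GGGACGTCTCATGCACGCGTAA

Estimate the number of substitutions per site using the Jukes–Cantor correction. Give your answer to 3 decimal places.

0.824

The sequences differ at 11 of 22 sites, so p = 11/22 = 0.5.
d = −(3/4) ln(1 − 4p/3) = −0.75 ln(1 − 0.666667) = −0.75 ln(0.333333)
  = −0.75 × (-1.098613) = 0.823960 substitutions/site.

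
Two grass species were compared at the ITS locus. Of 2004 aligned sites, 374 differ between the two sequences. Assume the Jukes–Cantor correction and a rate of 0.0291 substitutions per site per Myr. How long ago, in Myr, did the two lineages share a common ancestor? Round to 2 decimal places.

3.69

p = 374/2004 ≈ 0.186627.
d = −(3/4) ln(1 − 4p/3) = −0.75 ln(1 − 0.248836) = −0.75 ln(0.751164)
  = −0.75 × (-0.286131) = 0.214598 substitutions/site.
Under a molecular clock d = 2μt, so t = d/(2μ) = 0.214598 / (2 × 0.0291) = 3.69 Myr.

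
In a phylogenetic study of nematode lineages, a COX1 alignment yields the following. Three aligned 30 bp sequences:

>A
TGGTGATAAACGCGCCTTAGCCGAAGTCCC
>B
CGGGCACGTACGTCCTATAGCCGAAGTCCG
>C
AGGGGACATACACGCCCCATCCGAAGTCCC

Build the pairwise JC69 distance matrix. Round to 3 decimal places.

d(A,B) = 0.503, d(A,C) = 0.330, d(B,C) = 0.503

A–B: 11/30 sites differ → p ≈ 0.366667, d = −0.75 ln(1 − 0.488889) = 0.503376 ≈ 0.503.
A–C: 8/30 sites differ → p ≈ 0.266667, d = −0.75 ln(1 − 0.355556) = 0.329526 ≈ 0.330.
B–C: 11/30 sites differ → p ≈ 0.366667, d = −0.75 ln(1 − 0.488889) = 0.503376 ≈ 0.503.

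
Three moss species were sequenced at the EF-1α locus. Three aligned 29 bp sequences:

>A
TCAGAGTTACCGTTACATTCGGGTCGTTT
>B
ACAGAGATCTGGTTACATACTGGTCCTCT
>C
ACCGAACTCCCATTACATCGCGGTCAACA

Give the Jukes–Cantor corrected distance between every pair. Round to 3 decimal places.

d(A,B) = 0.401, d(A,C) = 0.683, d(B,C) = 0.602

A–B: 9/29 sites differ → p ≈ 0.310345, d = −0.75 ln(1 − 0.413793) = 0.400562 ≈ 0.401.
A–C: 13/29 sites differ → p ≈ 0.448276, d = −0.75 ln(1 − 0.597701) = 0.682920 ≈ 0.683.
B–C: 12/29 sites differ → p ≈ 0.413793, d = −0.75 ln(1 − 0.551724) = 0.601760 ≈ 0.602.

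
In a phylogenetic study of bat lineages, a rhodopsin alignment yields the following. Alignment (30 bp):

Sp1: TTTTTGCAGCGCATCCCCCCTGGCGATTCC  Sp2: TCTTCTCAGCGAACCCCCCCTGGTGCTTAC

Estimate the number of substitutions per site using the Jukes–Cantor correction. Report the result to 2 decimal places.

The sequences differ at 8 of 30 sites (2, 5, 6, 12, 14, 24, 26, 29), so p = 8/30 ≈ 0.266667.
d = −(3/4) ln(1 − 4p/3) = −0.75 ln(1 − 0.355556) = −0.75 ln(0.644444)
  = −0.75 × (-0.439367) = 0.329525 substitutions/site.

0.33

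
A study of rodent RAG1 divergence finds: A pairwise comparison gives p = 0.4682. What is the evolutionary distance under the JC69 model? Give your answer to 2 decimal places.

0.73

d = −(3/4) ln(1 − 4p/3) = −0.75 ln(1 − 0.624267) = −0.75 ln(0.375733)
  = −0.75 × (-0.978876) = 0.734157 substitutions/site.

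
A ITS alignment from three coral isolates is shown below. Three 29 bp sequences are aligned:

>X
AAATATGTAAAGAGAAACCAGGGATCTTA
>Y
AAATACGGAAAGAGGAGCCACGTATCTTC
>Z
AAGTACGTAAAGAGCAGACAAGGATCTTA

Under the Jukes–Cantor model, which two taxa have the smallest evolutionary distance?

X and Z

X–Y: 7/29 differ, p = 0.241, d = 0.291.
X–Z: 6/29 differ, p = 0.207, d = 0.242.
Y–Z: 7/29 differ, p = 0.241, d = 0.291.
The smallest distance is between X and Z.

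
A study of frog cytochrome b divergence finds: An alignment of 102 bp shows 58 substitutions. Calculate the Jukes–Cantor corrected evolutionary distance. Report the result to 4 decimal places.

1.0646

p = 58/102 ≈ 0.568627.
d = −(3/4) ln(1 − 4p/3) = −0.75 ln(1 − 0.758169) = −0.75 ln(0.241831)
  = −0.75 × (-1.419516) = 1.064637 substitutions/site.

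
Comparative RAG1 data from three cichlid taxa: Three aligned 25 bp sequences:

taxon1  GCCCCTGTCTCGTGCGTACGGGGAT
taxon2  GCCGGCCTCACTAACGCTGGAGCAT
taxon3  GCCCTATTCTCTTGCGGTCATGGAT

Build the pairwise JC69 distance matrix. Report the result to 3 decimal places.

d(taxon1,taxon2) = 0.886, d(taxon1,taxon3) = 0.417, d(taxon2,taxon3) = 0.766

taxon1–taxon2: 13/25 sites differ → p = 0.52, d = −0.75 ln(1 − 0.693333) = 0.886495 ≈ 0.886.
taxon1–taxon3: 8/25 sites differ → p = 0.32, d = −0.75 ln(1 − 0.426667) = 0.417216 ≈ 0.417.
taxon2–taxon3: 12/25 sites differ → p = 0.48, d = −0.75 ln(1 − 0.64) = 0.766238 ≈ 0.766.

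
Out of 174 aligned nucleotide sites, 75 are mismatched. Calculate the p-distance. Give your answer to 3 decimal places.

0.431

p = 75/174 = 0.431034… ≈ 0.431 (to 3 d.p.).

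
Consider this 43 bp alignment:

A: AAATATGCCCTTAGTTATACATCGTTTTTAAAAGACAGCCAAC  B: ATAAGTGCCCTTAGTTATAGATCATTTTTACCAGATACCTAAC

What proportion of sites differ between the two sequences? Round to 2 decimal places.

The sequences differ at 10 of 43 positions (sites 2, 4, 5, 20, 24, 31, 32, 36, 38, 40).
p = 10/43 = 0.232558… ≈ 0.23 (to 2 d.p.).

0.23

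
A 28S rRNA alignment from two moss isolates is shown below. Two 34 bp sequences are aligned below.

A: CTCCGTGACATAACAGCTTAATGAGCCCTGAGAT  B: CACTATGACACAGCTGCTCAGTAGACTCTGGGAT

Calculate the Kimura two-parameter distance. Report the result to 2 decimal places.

Of 34 sites, 11 differences are transitions and 2 are transversions, so P = 11/34 ≈ 0.323529 and Q = 2/34 ≈ 0.058824.
Under the Kimura two-parameter model, d = −½ ln(1 − 2P − Q) − ¼ ln(1 − 2Q).
1 − 2P − Q = 0.294118, giving −½ ln(0.294118) = 0.611887.
1 − 2Q = 0.882352, giving −¼ ln(0.882352) = 0.031291.
d = 0.611887 + 0.031291 = 0.643178.

0.64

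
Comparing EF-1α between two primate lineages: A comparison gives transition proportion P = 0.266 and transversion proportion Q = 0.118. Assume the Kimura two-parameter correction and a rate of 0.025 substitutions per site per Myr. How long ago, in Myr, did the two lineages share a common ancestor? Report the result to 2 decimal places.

Under the Kimura two-parameter model, d = −½ ln(1 − 2P − Q) − ¼ ln(1 − 2Q).
1 − 2P − Q = 0.35, giving −½ ln(0.35) = 0.524911.
1 − 2Q = 0.764, giving −¼ ln(0.764) = 0.067297.
d = 0.524911 + 0.067297 = 0.592208.
Under a molecular clock d = 2μt, so t = d/(2μ) = 0.592208 / (2 × 0.025) = 11.84 Myr.

11.84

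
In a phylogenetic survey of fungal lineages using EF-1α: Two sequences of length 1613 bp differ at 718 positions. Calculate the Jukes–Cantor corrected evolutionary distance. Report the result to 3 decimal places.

0.675

p = 718/1613 ≈ 0.445133.
d = −(3/4) ln(1 − 4p/3) = −0.75 ln(1 − 0.593511) = −0.75 ln(0.406489)
  = −0.75 × (-0.900198) = 0.675149 substitutions/site.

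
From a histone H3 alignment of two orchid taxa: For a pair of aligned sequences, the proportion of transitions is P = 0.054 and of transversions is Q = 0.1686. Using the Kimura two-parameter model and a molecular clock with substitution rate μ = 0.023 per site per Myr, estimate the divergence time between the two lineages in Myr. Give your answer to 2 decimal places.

Under the Kimura two-parameter model, d = −½ ln(1 − 2P − Q) − ¼ ln(1 − 2Q).
1 − 2P − Q = 0.7234, giving −½ ln(0.7234) = 0.161896.
1 − 2Q = 0.6628, giving −¼ ln(0.6628) = 0.102820.
d = 0.161896 + 0.102820 = 0.264716.
Under a molecular clock d = 2μt, so t = d/(2μ) = 0.264716 / (2 × 0.023) = 5.75 Myr.

5.75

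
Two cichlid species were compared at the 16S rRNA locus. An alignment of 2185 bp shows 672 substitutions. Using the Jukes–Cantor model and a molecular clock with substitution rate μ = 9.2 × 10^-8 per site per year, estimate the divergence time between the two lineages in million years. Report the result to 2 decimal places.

2.15

p = 672/2185 ≈ 0.307551.
d = −(3/4) ln(1 − 4p/3) = −0.75 ln(1 − 0.410068) = −0.75 ln(0.589932)
  = −0.75 × (-0.527748) = 0.395811 substitutions/site.
Under a molecular clock d = 2μt, so t = d/(2μ) = 0.395811 / (2 × 9.2 × 10^-8) = 2.15 million years.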